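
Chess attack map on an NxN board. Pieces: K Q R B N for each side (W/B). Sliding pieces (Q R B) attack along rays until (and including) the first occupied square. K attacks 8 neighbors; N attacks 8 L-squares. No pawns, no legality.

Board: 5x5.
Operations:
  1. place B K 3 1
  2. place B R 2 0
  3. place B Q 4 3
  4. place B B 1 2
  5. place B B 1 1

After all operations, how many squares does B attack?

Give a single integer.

Op 1: place BK@(3,1)
Op 2: place BR@(2,0)
Op 3: place BQ@(4,3)
Op 4: place BB@(1,2)
Op 5: place BB@(1,1)
Per-piece attacks for B:
  BB@(1,1): attacks (2,2) (3,3) (4,4) (2,0) (0,2) (0,0) [ray(1,-1) blocked at (2,0)]
  BB@(1,2): attacks (2,3) (3,4) (2,1) (3,0) (0,3) (0,1)
  BR@(2,0): attacks (2,1) (2,2) (2,3) (2,4) (3,0) (4,0) (1,0) (0,0)
  BK@(3,1): attacks (3,2) (3,0) (4,1) (2,1) (4,2) (4,0) (2,2) (2,0)
  BQ@(4,3): attacks (4,4) (4,2) (4,1) (4,0) (3,3) (2,3) (1,3) (0,3) (3,4) (3,2) (2,1) (1,0)
Union (19 distinct): (0,0) (0,1) (0,2) (0,3) (1,0) (1,3) (2,0) (2,1) (2,2) (2,3) (2,4) (3,0) (3,2) (3,3) (3,4) (4,0) (4,1) (4,2) (4,4)

Answer: 19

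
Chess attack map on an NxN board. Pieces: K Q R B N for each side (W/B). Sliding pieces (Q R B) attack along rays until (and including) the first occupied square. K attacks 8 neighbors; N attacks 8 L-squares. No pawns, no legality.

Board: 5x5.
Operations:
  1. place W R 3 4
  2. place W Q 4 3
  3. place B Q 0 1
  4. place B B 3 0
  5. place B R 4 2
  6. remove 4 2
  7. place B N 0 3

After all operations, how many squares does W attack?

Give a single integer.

Op 1: place WR@(3,4)
Op 2: place WQ@(4,3)
Op 3: place BQ@(0,1)
Op 4: place BB@(3,0)
Op 5: place BR@(4,2)
Op 6: remove (4,2)
Op 7: place BN@(0,3)
Per-piece attacks for W:
  WR@(3,4): attacks (3,3) (3,2) (3,1) (3,0) (4,4) (2,4) (1,4) (0,4) [ray(0,-1) blocked at (3,0)]
  WQ@(4,3): attacks (4,4) (4,2) (4,1) (4,0) (3,3) (2,3) (1,3) (0,3) (3,4) (3,2) (2,1) (1,0) [ray(-1,0) blocked at (0,3); ray(-1,1) blocked at (3,4)]
Union (17 distinct): (0,3) (0,4) (1,0) (1,3) (1,4) (2,1) (2,3) (2,4) (3,0) (3,1) (3,2) (3,3) (3,4) (4,0) (4,1) (4,2) (4,4)

Answer: 17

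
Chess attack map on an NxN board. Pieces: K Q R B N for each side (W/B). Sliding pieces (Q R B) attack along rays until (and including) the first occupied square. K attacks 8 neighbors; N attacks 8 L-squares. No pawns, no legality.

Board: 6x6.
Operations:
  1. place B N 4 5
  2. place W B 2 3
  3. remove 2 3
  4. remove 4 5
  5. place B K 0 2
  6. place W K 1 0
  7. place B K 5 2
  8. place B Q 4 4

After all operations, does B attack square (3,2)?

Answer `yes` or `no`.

Op 1: place BN@(4,5)
Op 2: place WB@(2,3)
Op 3: remove (2,3)
Op 4: remove (4,5)
Op 5: place BK@(0,2)
Op 6: place WK@(1,0)
Op 7: place BK@(5,2)
Op 8: place BQ@(4,4)
Per-piece attacks for B:
  BK@(0,2): attacks (0,3) (0,1) (1,2) (1,3) (1,1)
  BQ@(4,4): attacks (4,5) (4,3) (4,2) (4,1) (4,0) (5,4) (3,4) (2,4) (1,4) (0,4) (5,5) (5,3) (3,5) (3,3) (2,2) (1,1) (0,0)
  BK@(5,2): attacks (5,3) (5,1) (4,2) (4,3) (4,1)
B attacks (3,2): no

Answer: no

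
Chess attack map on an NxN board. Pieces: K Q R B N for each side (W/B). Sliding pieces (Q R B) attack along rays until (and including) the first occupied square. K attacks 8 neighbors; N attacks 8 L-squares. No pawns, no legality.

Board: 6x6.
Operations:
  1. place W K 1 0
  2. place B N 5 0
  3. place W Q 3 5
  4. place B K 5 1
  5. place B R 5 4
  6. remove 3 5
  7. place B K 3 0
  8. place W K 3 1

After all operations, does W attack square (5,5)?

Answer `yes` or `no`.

Op 1: place WK@(1,0)
Op 2: place BN@(5,0)
Op 3: place WQ@(3,5)
Op 4: place BK@(5,1)
Op 5: place BR@(5,4)
Op 6: remove (3,5)
Op 7: place BK@(3,0)
Op 8: place WK@(3,1)
Per-piece attacks for W:
  WK@(1,0): attacks (1,1) (2,0) (0,0) (2,1) (0,1)
  WK@(3,1): attacks (3,2) (3,0) (4,1) (2,1) (4,2) (4,0) (2,2) (2,0)
W attacks (5,5): no

Answer: no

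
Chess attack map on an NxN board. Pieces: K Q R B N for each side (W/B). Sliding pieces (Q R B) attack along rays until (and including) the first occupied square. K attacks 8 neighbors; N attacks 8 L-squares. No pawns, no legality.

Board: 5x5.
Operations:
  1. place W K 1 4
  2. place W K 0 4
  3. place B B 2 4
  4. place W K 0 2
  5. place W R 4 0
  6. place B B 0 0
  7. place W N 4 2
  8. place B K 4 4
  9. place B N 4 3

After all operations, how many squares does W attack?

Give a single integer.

Answer: 17

Derivation:
Op 1: place WK@(1,4)
Op 2: place WK@(0,4)
Op 3: place BB@(2,4)
Op 4: place WK@(0,2)
Op 5: place WR@(4,0)
Op 6: place BB@(0,0)
Op 7: place WN@(4,2)
Op 8: place BK@(4,4)
Op 9: place BN@(4,3)
Per-piece attacks for W:
  WK@(0,2): attacks (0,3) (0,1) (1,2) (1,3) (1,1)
  WK@(0,4): attacks (0,3) (1,4) (1,3)
  WK@(1,4): attacks (1,3) (2,4) (0,4) (2,3) (0,3)
  WR@(4,0): attacks (4,1) (4,2) (3,0) (2,0) (1,0) (0,0) [ray(0,1) blocked at (4,2); ray(-1,0) blocked at (0,0)]
  WN@(4,2): attacks (3,4) (2,3) (3,0) (2,1)
Union (17 distinct): (0,0) (0,1) (0,3) (0,4) (1,0) (1,1) (1,2) (1,3) (1,4) (2,0) (2,1) (2,3) (2,4) (3,0) (3,4) (4,1) (4,2)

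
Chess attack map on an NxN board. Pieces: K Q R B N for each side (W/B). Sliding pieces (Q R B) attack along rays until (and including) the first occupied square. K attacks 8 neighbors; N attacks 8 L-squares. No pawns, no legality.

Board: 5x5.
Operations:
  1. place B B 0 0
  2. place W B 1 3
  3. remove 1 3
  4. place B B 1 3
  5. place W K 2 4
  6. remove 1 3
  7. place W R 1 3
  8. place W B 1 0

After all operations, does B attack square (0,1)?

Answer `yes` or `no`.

Answer: no

Derivation:
Op 1: place BB@(0,0)
Op 2: place WB@(1,3)
Op 3: remove (1,3)
Op 4: place BB@(1,3)
Op 5: place WK@(2,4)
Op 6: remove (1,3)
Op 7: place WR@(1,3)
Op 8: place WB@(1,0)
Per-piece attacks for B:
  BB@(0,0): attacks (1,1) (2,2) (3,3) (4,4)
B attacks (0,1): no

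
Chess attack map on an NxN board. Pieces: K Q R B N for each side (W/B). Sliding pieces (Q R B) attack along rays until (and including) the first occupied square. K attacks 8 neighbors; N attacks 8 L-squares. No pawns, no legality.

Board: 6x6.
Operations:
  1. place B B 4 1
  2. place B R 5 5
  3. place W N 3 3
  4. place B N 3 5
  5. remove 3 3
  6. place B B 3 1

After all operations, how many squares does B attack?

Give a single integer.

Op 1: place BB@(4,1)
Op 2: place BR@(5,5)
Op 3: place WN@(3,3)
Op 4: place BN@(3,5)
Op 5: remove (3,3)
Op 6: place BB@(3,1)
Per-piece attacks for B:
  BB@(3,1): attacks (4,2) (5,3) (4,0) (2,2) (1,3) (0,4) (2,0)
  BN@(3,5): attacks (4,3) (5,4) (2,3) (1,4)
  BB@(4,1): attacks (5,2) (5,0) (3,2) (2,3) (1,4) (0,5) (3,0)
  BR@(5,5): attacks (5,4) (5,3) (5,2) (5,1) (5,0) (4,5) (3,5) [ray(-1,0) blocked at (3,5)]
Union (19 distinct): (0,4) (0,5) (1,3) (1,4) (2,0) (2,2) (2,3) (3,0) (3,2) (3,5) (4,0) (4,2) (4,3) (4,5) (5,0) (5,1) (5,2) (5,3) (5,4)

Answer: 19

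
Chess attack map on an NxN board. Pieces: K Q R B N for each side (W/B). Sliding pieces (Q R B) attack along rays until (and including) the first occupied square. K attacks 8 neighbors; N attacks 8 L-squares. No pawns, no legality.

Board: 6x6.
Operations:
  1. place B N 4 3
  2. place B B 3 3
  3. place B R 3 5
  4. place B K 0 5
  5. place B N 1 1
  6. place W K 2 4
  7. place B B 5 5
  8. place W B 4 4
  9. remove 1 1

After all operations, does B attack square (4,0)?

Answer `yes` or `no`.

Answer: no

Derivation:
Op 1: place BN@(4,3)
Op 2: place BB@(3,3)
Op 3: place BR@(3,5)
Op 4: place BK@(0,5)
Op 5: place BN@(1,1)
Op 6: place WK@(2,4)
Op 7: place BB@(5,5)
Op 8: place WB@(4,4)
Op 9: remove (1,1)
Per-piece attacks for B:
  BK@(0,5): attacks (0,4) (1,5) (1,4)
  BB@(3,3): attacks (4,4) (4,2) (5,1) (2,4) (2,2) (1,1) (0,0) [ray(1,1) blocked at (4,4); ray(-1,1) blocked at (2,4)]
  BR@(3,5): attacks (3,4) (3,3) (4,5) (5,5) (2,5) (1,5) (0,5) [ray(0,-1) blocked at (3,3); ray(1,0) blocked at (5,5); ray(-1,0) blocked at (0,5)]
  BN@(4,3): attacks (5,5) (3,5) (2,4) (5,1) (3,1) (2,2)
  BB@(5,5): attacks (4,4) [ray(-1,-1) blocked at (4,4)]
B attacks (4,0): no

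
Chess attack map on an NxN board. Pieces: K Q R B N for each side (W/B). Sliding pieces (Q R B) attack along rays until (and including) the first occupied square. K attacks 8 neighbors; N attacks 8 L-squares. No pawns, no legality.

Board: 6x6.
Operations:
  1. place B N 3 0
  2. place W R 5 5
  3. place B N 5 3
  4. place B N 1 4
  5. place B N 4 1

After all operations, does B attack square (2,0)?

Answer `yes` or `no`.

Op 1: place BN@(3,0)
Op 2: place WR@(5,5)
Op 3: place BN@(5,3)
Op 4: place BN@(1,4)
Op 5: place BN@(4,1)
Per-piece attacks for B:
  BN@(1,4): attacks (3,5) (2,2) (3,3) (0,2)
  BN@(3,0): attacks (4,2) (5,1) (2,2) (1,1)
  BN@(4,1): attacks (5,3) (3,3) (2,2) (2,0)
  BN@(5,3): attacks (4,5) (3,4) (4,1) (3,2)
B attacks (2,0): yes

Answer: yes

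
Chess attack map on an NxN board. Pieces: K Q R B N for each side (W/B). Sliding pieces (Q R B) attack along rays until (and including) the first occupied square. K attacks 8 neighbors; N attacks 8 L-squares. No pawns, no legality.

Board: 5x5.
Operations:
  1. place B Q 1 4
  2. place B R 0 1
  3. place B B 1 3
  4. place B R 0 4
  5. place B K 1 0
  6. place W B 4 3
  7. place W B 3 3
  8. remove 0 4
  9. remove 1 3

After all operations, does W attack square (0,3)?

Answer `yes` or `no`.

Op 1: place BQ@(1,4)
Op 2: place BR@(0,1)
Op 3: place BB@(1,3)
Op 4: place BR@(0,4)
Op 5: place BK@(1,0)
Op 6: place WB@(4,3)
Op 7: place WB@(3,3)
Op 8: remove (0,4)
Op 9: remove (1,3)
Per-piece attacks for W:
  WB@(3,3): attacks (4,4) (4,2) (2,4) (2,2) (1,1) (0,0)
  WB@(4,3): attacks (3,4) (3,2) (2,1) (1,0) [ray(-1,-1) blocked at (1,0)]
W attacks (0,3): no

Answer: no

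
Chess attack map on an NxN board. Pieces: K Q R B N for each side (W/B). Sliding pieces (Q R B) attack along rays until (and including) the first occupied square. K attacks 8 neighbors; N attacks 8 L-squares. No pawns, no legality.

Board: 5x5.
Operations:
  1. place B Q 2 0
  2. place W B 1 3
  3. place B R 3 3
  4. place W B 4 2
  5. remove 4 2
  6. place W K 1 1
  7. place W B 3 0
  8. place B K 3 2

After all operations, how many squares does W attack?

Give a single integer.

Op 1: place BQ@(2,0)
Op 2: place WB@(1,3)
Op 3: place BR@(3,3)
Op 4: place WB@(4,2)
Op 5: remove (4,2)
Op 6: place WK@(1,1)
Op 7: place WB@(3,0)
Op 8: place BK@(3,2)
Per-piece attacks for W:
  WK@(1,1): attacks (1,2) (1,0) (2,1) (0,1) (2,2) (2,0) (0,2) (0,0)
  WB@(1,3): attacks (2,4) (2,2) (3,1) (4,0) (0,4) (0,2)
  WB@(3,0): attacks (4,1) (2,1) (1,2) (0,3)
Union (14 distinct): (0,0) (0,1) (0,2) (0,3) (0,4) (1,0) (1,2) (2,0) (2,1) (2,2) (2,4) (3,1) (4,0) (4,1)

Answer: 14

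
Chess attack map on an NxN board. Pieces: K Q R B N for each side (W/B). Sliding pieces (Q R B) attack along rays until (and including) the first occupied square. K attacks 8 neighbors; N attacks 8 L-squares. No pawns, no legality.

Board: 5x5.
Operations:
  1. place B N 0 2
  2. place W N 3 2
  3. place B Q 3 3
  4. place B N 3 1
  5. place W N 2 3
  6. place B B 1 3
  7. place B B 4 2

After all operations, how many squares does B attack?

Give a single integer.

Answer: 18

Derivation:
Op 1: place BN@(0,2)
Op 2: place WN@(3,2)
Op 3: place BQ@(3,3)
Op 4: place BN@(3,1)
Op 5: place WN@(2,3)
Op 6: place BB@(1,3)
Op 7: place BB@(4,2)
Per-piece attacks for B:
  BN@(0,2): attacks (1,4) (2,3) (1,0) (2,1)
  BB@(1,3): attacks (2,4) (2,2) (3,1) (0,4) (0,2) [ray(1,-1) blocked at (3,1); ray(-1,-1) blocked at (0,2)]
  BN@(3,1): attacks (4,3) (2,3) (1,2) (1,0)
  BQ@(3,3): attacks (3,4) (3,2) (4,3) (2,3) (4,4) (4,2) (2,4) (2,2) (1,1) (0,0) [ray(0,-1) blocked at (3,2); ray(-1,0) blocked at (2,3); ray(1,-1) blocked at (4,2)]
  BB@(4,2): attacks (3,3) (3,1) [ray(-1,1) blocked at (3,3); ray(-1,-1) blocked at (3,1)]
Union (18 distinct): (0,0) (0,2) (0,4) (1,0) (1,1) (1,2) (1,4) (2,1) (2,2) (2,3) (2,4) (3,1) (3,2) (3,3) (3,4) (4,2) (4,3) (4,4)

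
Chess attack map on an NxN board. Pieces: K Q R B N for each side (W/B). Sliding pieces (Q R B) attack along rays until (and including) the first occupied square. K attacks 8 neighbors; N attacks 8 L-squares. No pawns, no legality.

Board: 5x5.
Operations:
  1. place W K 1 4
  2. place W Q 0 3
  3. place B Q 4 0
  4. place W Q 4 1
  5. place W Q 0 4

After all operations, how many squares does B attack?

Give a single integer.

Answer: 9

Derivation:
Op 1: place WK@(1,4)
Op 2: place WQ@(0,3)
Op 3: place BQ@(4,0)
Op 4: place WQ@(4,1)
Op 5: place WQ@(0,4)
Per-piece attacks for B:
  BQ@(4,0): attacks (4,1) (3,0) (2,0) (1,0) (0,0) (3,1) (2,2) (1,3) (0,4) [ray(0,1) blocked at (4,1); ray(-1,1) blocked at (0,4)]
Union (9 distinct): (0,0) (0,4) (1,0) (1,3) (2,0) (2,2) (3,0) (3,1) (4,1)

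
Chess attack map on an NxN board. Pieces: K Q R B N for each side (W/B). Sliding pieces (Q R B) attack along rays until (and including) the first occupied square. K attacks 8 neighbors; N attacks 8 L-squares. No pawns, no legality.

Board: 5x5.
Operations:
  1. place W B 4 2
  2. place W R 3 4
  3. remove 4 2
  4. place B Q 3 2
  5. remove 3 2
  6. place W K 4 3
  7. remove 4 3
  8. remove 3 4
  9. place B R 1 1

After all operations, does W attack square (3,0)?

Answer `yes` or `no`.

Answer: no

Derivation:
Op 1: place WB@(4,2)
Op 2: place WR@(3,4)
Op 3: remove (4,2)
Op 4: place BQ@(3,2)
Op 5: remove (3,2)
Op 6: place WK@(4,3)
Op 7: remove (4,3)
Op 8: remove (3,4)
Op 9: place BR@(1,1)
Per-piece attacks for W:
W attacks (3,0): no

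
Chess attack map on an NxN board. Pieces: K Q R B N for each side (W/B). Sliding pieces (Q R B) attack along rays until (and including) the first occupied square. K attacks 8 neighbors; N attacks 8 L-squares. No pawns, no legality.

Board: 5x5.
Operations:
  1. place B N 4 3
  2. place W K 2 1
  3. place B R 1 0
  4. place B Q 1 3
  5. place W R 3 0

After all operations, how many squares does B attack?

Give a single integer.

Answer: 18

Derivation:
Op 1: place BN@(4,3)
Op 2: place WK@(2,1)
Op 3: place BR@(1,0)
Op 4: place BQ@(1,3)
Op 5: place WR@(3,0)
Per-piece attacks for B:
  BR@(1,0): attacks (1,1) (1,2) (1,3) (2,0) (3,0) (0,0) [ray(0,1) blocked at (1,3); ray(1,0) blocked at (3,0)]
  BQ@(1,3): attacks (1,4) (1,2) (1,1) (1,0) (2,3) (3,3) (4,3) (0,3) (2,4) (2,2) (3,1) (4,0) (0,4) (0,2) [ray(0,-1) blocked at (1,0); ray(1,0) blocked at (4,3)]
  BN@(4,3): attacks (2,4) (3,1) (2,2)
Union (18 distinct): (0,0) (0,2) (0,3) (0,4) (1,0) (1,1) (1,2) (1,3) (1,4) (2,0) (2,2) (2,3) (2,4) (3,0) (3,1) (3,3) (4,0) (4,3)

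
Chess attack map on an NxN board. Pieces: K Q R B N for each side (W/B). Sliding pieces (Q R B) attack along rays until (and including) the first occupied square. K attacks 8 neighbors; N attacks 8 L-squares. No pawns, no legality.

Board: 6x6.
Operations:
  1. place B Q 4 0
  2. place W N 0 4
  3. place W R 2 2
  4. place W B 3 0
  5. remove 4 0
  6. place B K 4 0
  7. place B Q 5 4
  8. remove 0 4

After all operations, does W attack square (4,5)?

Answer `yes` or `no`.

Op 1: place BQ@(4,0)
Op 2: place WN@(0,4)
Op 3: place WR@(2,2)
Op 4: place WB@(3,0)
Op 5: remove (4,0)
Op 6: place BK@(4,0)
Op 7: place BQ@(5,4)
Op 8: remove (0,4)
Per-piece attacks for W:
  WR@(2,2): attacks (2,3) (2,4) (2,5) (2,1) (2,0) (3,2) (4,2) (5,2) (1,2) (0,2)
  WB@(3,0): attacks (4,1) (5,2) (2,1) (1,2) (0,3)
W attacks (4,5): no

Answer: no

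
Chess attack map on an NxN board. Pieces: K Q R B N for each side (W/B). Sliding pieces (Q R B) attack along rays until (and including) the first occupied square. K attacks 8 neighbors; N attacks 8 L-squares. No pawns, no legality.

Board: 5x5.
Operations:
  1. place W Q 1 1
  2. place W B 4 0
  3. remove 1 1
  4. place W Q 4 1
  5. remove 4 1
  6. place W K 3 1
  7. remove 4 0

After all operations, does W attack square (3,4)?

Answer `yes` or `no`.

Answer: no

Derivation:
Op 1: place WQ@(1,1)
Op 2: place WB@(4,0)
Op 3: remove (1,1)
Op 4: place WQ@(4,1)
Op 5: remove (4,1)
Op 6: place WK@(3,1)
Op 7: remove (4,0)
Per-piece attacks for W:
  WK@(3,1): attacks (3,2) (3,0) (4,1) (2,1) (4,2) (4,0) (2,2) (2,0)
W attacks (3,4): no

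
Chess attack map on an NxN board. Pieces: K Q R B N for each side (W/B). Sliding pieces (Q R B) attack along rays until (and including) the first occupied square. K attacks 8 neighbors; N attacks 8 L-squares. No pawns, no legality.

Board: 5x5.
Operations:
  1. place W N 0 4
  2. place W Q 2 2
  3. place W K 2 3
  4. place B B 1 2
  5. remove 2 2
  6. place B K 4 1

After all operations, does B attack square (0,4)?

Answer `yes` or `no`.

Op 1: place WN@(0,4)
Op 2: place WQ@(2,2)
Op 3: place WK@(2,3)
Op 4: place BB@(1,2)
Op 5: remove (2,2)
Op 6: place BK@(4,1)
Per-piece attacks for B:
  BB@(1,2): attacks (2,3) (2,1) (3,0) (0,3) (0,1) [ray(1,1) blocked at (2,3)]
  BK@(4,1): attacks (4,2) (4,0) (3,1) (3,2) (3,0)
B attacks (0,4): no

Answer: no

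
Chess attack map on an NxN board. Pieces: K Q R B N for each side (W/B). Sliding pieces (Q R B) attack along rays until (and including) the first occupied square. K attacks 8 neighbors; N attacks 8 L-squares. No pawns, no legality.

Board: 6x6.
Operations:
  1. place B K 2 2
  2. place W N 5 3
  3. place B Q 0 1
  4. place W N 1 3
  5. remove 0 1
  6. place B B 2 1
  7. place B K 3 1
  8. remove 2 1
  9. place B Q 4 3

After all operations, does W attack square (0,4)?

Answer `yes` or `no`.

Op 1: place BK@(2,2)
Op 2: place WN@(5,3)
Op 3: place BQ@(0,1)
Op 4: place WN@(1,3)
Op 5: remove (0,1)
Op 6: place BB@(2,1)
Op 7: place BK@(3,1)
Op 8: remove (2,1)
Op 9: place BQ@(4,3)
Per-piece attacks for W:
  WN@(1,3): attacks (2,5) (3,4) (0,5) (2,1) (3,2) (0,1)
  WN@(5,3): attacks (4,5) (3,4) (4,1) (3,2)
W attacks (0,4): no

Answer: no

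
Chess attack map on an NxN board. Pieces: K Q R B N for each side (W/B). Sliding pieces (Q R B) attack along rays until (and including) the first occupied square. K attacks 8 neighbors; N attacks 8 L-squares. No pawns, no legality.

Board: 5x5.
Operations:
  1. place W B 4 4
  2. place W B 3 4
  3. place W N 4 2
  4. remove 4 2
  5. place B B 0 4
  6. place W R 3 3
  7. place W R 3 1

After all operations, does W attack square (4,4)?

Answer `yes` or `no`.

Op 1: place WB@(4,4)
Op 2: place WB@(3,4)
Op 3: place WN@(4,2)
Op 4: remove (4,2)
Op 5: place BB@(0,4)
Op 6: place WR@(3,3)
Op 7: place WR@(3,1)
Per-piece attacks for W:
  WR@(3,1): attacks (3,2) (3,3) (3,0) (4,1) (2,1) (1,1) (0,1) [ray(0,1) blocked at (3,3)]
  WR@(3,3): attacks (3,4) (3,2) (3,1) (4,3) (2,3) (1,3) (0,3) [ray(0,1) blocked at (3,4); ray(0,-1) blocked at (3,1)]
  WB@(3,4): attacks (4,3) (2,3) (1,2) (0,1)
  WB@(4,4): attacks (3,3) [ray(-1,-1) blocked at (3,3)]
W attacks (4,4): no

Answer: no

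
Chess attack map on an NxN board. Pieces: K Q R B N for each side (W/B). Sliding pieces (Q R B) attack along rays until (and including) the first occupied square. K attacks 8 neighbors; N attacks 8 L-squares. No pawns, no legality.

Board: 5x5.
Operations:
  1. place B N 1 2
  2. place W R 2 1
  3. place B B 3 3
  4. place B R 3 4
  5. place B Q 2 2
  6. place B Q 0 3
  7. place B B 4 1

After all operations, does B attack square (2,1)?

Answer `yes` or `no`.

Op 1: place BN@(1,2)
Op 2: place WR@(2,1)
Op 3: place BB@(3,3)
Op 4: place BR@(3,4)
Op 5: place BQ@(2,2)
Op 6: place BQ@(0,3)
Op 7: place BB@(4,1)
Per-piece attacks for B:
  BQ@(0,3): attacks (0,4) (0,2) (0,1) (0,0) (1,3) (2,3) (3,3) (1,4) (1,2) [ray(1,0) blocked at (3,3); ray(1,-1) blocked at (1,2)]
  BN@(1,2): attacks (2,4) (3,3) (0,4) (2,0) (3,1) (0,0)
  BQ@(2,2): attacks (2,3) (2,4) (2,1) (3,2) (4,2) (1,2) (3,3) (3,1) (4,0) (1,3) (0,4) (1,1) (0,0) [ray(0,-1) blocked at (2,1); ray(-1,0) blocked at (1,2); ray(1,1) blocked at (3,3)]
  BB@(3,3): attacks (4,4) (4,2) (2,4) (2,2) [ray(-1,-1) blocked at (2,2)]
  BR@(3,4): attacks (3,3) (4,4) (2,4) (1,4) (0,4) [ray(0,-1) blocked at (3,3)]
  BB@(4,1): attacks (3,2) (2,3) (1,4) (3,0)
B attacks (2,1): yes

Answer: yes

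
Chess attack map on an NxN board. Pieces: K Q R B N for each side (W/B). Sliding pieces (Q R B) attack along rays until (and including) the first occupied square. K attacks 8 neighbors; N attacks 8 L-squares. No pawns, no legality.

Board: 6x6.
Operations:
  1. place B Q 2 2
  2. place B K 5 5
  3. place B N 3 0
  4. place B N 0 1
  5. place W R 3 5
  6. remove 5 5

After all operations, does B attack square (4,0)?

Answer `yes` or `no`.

Answer: yes

Derivation:
Op 1: place BQ@(2,2)
Op 2: place BK@(5,5)
Op 3: place BN@(3,0)
Op 4: place BN@(0,1)
Op 5: place WR@(3,5)
Op 6: remove (5,5)
Per-piece attacks for B:
  BN@(0,1): attacks (1,3) (2,2) (2,0)
  BQ@(2,2): attacks (2,3) (2,4) (2,5) (2,1) (2,0) (3,2) (4,2) (5,2) (1,2) (0,2) (3,3) (4,4) (5,5) (3,1) (4,0) (1,3) (0,4) (1,1) (0,0)
  BN@(3,0): attacks (4,2) (5,1) (2,2) (1,1)
B attacks (4,0): yes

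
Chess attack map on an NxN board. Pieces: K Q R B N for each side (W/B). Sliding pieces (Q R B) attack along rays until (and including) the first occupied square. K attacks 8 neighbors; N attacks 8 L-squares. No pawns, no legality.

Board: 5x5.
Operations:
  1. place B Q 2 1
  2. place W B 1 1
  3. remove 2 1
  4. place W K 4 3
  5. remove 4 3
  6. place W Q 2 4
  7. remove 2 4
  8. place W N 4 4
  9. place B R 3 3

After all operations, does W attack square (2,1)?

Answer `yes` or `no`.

Answer: no

Derivation:
Op 1: place BQ@(2,1)
Op 2: place WB@(1,1)
Op 3: remove (2,1)
Op 4: place WK@(4,3)
Op 5: remove (4,3)
Op 6: place WQ@(2,4)
Op 7: remove (2,4)
Op 8: place WN@(4,4)
Op 9: place BR@(3,3)
Per-piece attacks for W:
  WB@(1,1): attacks (2,2) (3,3) (2,0) (0,2) (0,0) [ray(1,1) blocked at (3,3)]
  WN@(4,4): attacks (3,2) (2,3)
W attacks (2,1): no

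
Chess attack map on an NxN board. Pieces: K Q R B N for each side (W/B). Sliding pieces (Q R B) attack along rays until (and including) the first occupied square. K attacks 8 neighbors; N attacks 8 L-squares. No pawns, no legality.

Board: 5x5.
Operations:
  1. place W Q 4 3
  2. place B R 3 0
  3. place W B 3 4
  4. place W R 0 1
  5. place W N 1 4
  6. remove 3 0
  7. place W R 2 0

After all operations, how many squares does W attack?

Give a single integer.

Op 1: place WQ@(4,3)
Op 2: place BR@(3,0)
Op 3: place WB@(3,4)
Op 4: place WR@(0,1)
Op 5: place WN@(1,4)
Op 6: remove (3,0)
Op 7: place WR@(2,0)
Per-piece attacks for W:
  WR@(0,1): attacks (0,2) (0,3) (0,4) (0,0) (1,1) (2,1) (3,1) (4,1)
  WN@(1,4): attacks (2,2) (3,3) (0,2)
  WR@(2,0): attacks (2,1) (2,2) (2,3) (2,4) (3,0) (4,0) (1,0) (0,0)
  WB@(3,4): attacks (4,3) (2,3) (1,2) (0,1) [ray(1,-1) blocked at (4,3); ray(-1,-1) blocked at (0,1)]
  WQ@(4,3): attacks (4,4) (4,2) (4,1) (4,0) (3,3) (2,3) (1,3) (0,3) (3,4) (3,2) (2,1) (1,0) [ray(-1,1) blocked at (3,4)]
Union (23 distinct): (0,0) (0,1) (0,2) (0,3) (0,4) (1,0) (1,1) (1,2) (1,3) (2,1) (2,2) (2,3) (2,4) (3,0) (3,1) (3,2) (3,3) (3,4) (4,0) (4,1) (4,2) (4,3) (4,4)

Answer: 23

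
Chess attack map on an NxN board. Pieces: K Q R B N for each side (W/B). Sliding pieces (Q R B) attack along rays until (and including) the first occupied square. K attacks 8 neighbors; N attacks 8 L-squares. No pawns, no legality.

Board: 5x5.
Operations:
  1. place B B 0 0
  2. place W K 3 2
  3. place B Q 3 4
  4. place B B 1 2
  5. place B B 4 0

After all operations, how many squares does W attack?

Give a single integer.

Op 1: place BB@(0,0)
Op 2: place WK@(3,2)
Op 3: place BQ@(3,4)
Op 4: place BB@(1,2)
Op 5: place BB@(4,0)
Per-piece attacks for W:
  WK@(3,2): attacks (3,3) (3,1) (4,2) (2,2) (4,3) (4,1) (2,3) (2,1)
Union (8 distinct): (2,1) (2,2) (2,3) (3,1) (3,3) (4,1) (4,2) (4,3)

Answer: 8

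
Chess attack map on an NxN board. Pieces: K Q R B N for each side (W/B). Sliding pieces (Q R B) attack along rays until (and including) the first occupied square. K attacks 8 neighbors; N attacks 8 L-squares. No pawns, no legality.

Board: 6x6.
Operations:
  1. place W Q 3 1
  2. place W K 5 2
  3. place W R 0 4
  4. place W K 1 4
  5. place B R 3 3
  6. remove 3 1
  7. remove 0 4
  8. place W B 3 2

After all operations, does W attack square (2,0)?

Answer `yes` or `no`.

Op 1: place WQ@(3,1)
Op 2: place WK@(5,2)
Op 3: place WR@(0,4)
Op 4: place WK@(1,4)
Op 5: place BR@(3,3)
Op 6: remove (3,1)
Op 7: remove (0,4)
Op 8: place WB@(3,2)
Per-piece attacks for W:
  WK@(1,4): attacks (1,5) (1,3) (2,4) (0,4) (2,5) (2,3) (0,5) (0,3)
  WB@(3,2): attacks (4,3) (5,4) (4,1) (5,0) (2,3) (1,4) (2,1) (1,0) [ray(-1,1) blocked at (1,4)]
  WK@(5,2): attacks (5,3) (5,1) (4,2) (4,3) (4,1)
W attacks (2,0): no

Answer: no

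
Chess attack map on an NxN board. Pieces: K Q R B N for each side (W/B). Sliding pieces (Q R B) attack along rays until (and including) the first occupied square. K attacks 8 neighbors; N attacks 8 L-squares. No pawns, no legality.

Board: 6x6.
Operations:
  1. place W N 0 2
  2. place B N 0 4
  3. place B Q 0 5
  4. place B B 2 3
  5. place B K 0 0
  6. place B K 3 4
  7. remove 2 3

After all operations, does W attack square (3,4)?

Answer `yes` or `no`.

Op 1: place WN@(0,2)
Op 2: place BN@(0,4)
Op 3: place BQ@(0,5)
Op 4: place BB@(2,3)
Op 5: place BK@(0,0)
Op 6: place BK@(3,4)
Op 7: remove (2,3)
Per-piece attacks for W:
  WN@(0,2): attacks (1,4) (2,3) (1,0) (2,1)
W attacks (3,4): no

Answer: no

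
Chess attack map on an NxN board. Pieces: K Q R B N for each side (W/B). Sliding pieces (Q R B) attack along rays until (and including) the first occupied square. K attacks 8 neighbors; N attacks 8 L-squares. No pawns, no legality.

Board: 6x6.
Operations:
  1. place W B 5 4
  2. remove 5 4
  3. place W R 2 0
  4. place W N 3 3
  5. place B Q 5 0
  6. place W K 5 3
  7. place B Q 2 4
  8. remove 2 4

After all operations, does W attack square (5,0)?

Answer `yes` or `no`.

Answer: yes

Derivation:
Op 1: place WB@(5,4)
Op 2: remove (5,4)
Op 3: place WR@(2,0)
Op 4: place WN@(3,3)
Op 5: place BQ@(5,0)
Op 6: place WK@(5,3)
Op 7: place BQ@(2,4)
Op 8: remove (2,4)
Per-piece attacks for W:
  WR@(2,0): attacks (2,1) (2,2) (2,3) (2,4) (2,5) (3,0) (4,0) (5,0) (1,0) (0,0) [ray(1,0) blocked at (5,0)]
  WN@(3,3): attacks (4,5) (5,4) (2,5) (1,4) (4,1) (5,2) (2,1) (1,2)
  WK@(5,3): attacks (5,4) (5,2) (4,3) (4,4) (4,2)
W attacks (5,0): yes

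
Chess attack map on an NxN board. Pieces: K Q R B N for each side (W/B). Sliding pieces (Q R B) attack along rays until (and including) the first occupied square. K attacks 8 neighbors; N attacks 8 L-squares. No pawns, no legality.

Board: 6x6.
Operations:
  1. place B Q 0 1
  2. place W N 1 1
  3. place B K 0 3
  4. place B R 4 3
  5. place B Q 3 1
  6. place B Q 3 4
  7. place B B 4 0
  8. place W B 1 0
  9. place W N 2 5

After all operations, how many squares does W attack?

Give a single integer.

Op 1: place BQ@(0,1)
Op 2: place WN@(1,1)
Op 3: place BK@(0,3)
Op 4: place BR@(4,3)
Op 5: place BQ@(3,1)
Op 6: place BQ@(3,4)
Op 7: place BB@(4,0)
Op 8: place WB@(1,0)
Op 9: place WN@(2,5)
Per-piece attacks for W:
  WB@(1,0): attacks (2,1) (3,2) (4,3) (0,1) [ray(1,1) blocked at (4,3); ray(-1,1) blocked at (0,1)]
  WN@(1,1): attacks (2,3) (3,2) (0,3) (3,0)
  WN@(2,5): attacks (3,3) (4,4) (1,3) (0,4)
Union (11 distinct): (0,1) (0,3) (0,4) (1,3) (2,1) (2,3) (3,0) (3,2) (3,3) (4,3) (4,4)

Answer: 11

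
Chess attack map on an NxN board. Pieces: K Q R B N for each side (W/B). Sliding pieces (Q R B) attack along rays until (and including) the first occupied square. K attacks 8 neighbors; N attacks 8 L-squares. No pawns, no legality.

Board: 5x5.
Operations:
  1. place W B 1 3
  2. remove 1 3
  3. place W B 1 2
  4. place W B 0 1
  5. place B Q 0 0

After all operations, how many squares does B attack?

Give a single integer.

Answer: 9

Derivation:
Op 1: place WB@(1,3)
Op 2: remove (1,3)
Op 3: place WB@(1,2)
Op 4: place WB@(0,1)
Op 5: place BQ@(0,0)
Per-piece attacks for B:
  BQ@(0,0): attacks (0,1) (1,0) (2,0) (3,0) (4,0) (1,1) (2,2) (3,3) (4,4) [ray(0,1) blocked at (0,1)]
Union (9 distinct): (0,1) (1,0) (1,1) (2,0) (2,2) (3,0) (3,3) (4,0) (4,4)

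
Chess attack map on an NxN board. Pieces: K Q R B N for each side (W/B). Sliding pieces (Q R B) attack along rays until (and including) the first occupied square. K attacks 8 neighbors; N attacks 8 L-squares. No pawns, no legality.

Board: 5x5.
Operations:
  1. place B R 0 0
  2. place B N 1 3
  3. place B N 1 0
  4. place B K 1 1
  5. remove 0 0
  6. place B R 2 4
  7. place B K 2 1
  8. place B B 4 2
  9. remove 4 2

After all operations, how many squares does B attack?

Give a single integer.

Answer: 17

Derivation:
Op 1: place BR@(0,0)
Op 2: place BN@(1,3)
Op 3: place BN@(1,0)
Op 4: place BK@(1,1)
Op 5: remove (0,0)
Op 6: place BR@(2,4)
Op 7: place BK@(2,1)
Op 8: place BB@(4,2)
Op 9: remove (4,2)
Per-piece attacks for B:
  BN@(1,0): attacks (2,2) (3,1) (0,2)
  BK@(1,1): attacks (1,2) (1,0) (2,1) (0,1) (2,2) (2,0) (0,2) (0,0)
  BN@(1,3): attacks (3,4) (2,1) (3,2) (0,1)
  BK@(2,1): attacks (2,2) (2,0) (3,1) (1,1) (3,2) (3,0) (1,2) (1,0)
  BR@(2,4): attacks (2,3) (2,2) (2,1) (3,4) (4,4) (1,4) (0,4) [ray(0,-1) blocked at (2,1)]
Union (17 distinct): (0,0) (0,1) (0,2) (0,4) (1,0) (1,1) (1,2) (1,4) (2,0) (2,1) (2,2) (2,3) (3,0) (3,1) (3,2) (3,4) (4,4)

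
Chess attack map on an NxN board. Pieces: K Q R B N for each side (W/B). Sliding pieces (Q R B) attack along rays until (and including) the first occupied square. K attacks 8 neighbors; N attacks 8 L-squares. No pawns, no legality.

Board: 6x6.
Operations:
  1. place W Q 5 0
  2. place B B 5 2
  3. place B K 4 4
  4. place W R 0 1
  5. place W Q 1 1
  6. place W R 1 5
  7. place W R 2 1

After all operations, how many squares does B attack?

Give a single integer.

Answer: 11

Derivation:
Op 1: place WQ@(5,0)
Op 2: place BB@(5,2)
Op 3: place BK@(4,4)
Op 4: place WR@(0,1)
Op 5: place WQ@(1,1)
Op 6: place WR@(1,5)
Op 7: place WR@(2,1)
Per-piece attacks for B:
  BK@(4,4): attacks (4,5) (4,3) (5,4) (3,4) (5,5) (5,3) (3,5) (3,3)
  BB@(5,2): attacks (4,3) (3,4) (2,5) (4,1) (3,0)
Union (11 distinct): (2,5) (3,0) (3,3) (3,4) (3,5) (4,1) (4,3) (4,5) (5,3) (5,4) (5,5)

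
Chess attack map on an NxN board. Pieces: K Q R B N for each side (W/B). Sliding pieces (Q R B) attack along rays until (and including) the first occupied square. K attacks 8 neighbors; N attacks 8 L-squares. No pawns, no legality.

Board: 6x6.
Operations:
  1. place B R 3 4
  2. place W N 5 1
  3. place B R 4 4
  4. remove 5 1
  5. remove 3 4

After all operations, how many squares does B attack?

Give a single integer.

Answer: 10

Derivation:
Op 1: place BR@(3,4)
Op 2: place WN@(5,1)
Op 3: place BR@(4,4)
Op 4: remove (5,1)
Op 5: remove (3,4)
Per-piece attacks for B:
  BR@(4,4): attacks (4,5) (4,3) (4,2) (4,1) (4,0) (5,4) (3,4) (2,4) (1,4) (0,4)
Union (10 distinct): (0,4) (1,4) (2,4) (3,4) (4,0) (4,1) (4,2) (4,3) (4,5) (5,4)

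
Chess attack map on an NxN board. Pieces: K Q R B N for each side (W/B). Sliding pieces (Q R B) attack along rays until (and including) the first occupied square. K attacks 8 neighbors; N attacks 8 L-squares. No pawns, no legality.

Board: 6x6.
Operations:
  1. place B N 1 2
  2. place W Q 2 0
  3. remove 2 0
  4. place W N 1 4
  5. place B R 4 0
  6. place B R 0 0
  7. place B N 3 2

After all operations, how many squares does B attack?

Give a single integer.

Answer: 23

Derivation:
Op 1: place BN@(1,2)
Op 2: place WQ@(2,0)
Op 3: remove (2,0)
Op 4: place WN@(1,4)
Op 5: place BR@(4,0)
Op 6: place BR@(0,0)
Op 7: place BN@(3,2)
Per-piece attacks for B:
  BR@(0,0): attacks (0,1) (0,2) (0,3) (0,4) (0,5) (1,0) (2,0) (3,0) (4,0) [ray(1,0) blocked at (4,0)]
  BN@(1,2): attacks (2,4) (3,3) (0,4) (2,0) (3,1) (0,0)
  BN@(3,2): attacks (4,4) (5,3) (2,4) (1,3) (4,0) (5,1) (2,0) (1,1)
  BR@(4,0): attacks (4,1) (4,2) (4,3) (4,4) (4,5) (5,0) (3,0) (2,0) (1,0) (0,0) [ray(-1,0) blocked at (0,0)]
Union (23 distinct): (0,0) (0,1) (0,2) (0,3) (0,4) (0,5) (1,0) (1,1) (1,3) (2,0) (2,4) (3,0) (3,1) (3,3) (4,0) (4,1) (4,2) (4,3) (4,4) (4,5) (5,0) (5,1) (5,3)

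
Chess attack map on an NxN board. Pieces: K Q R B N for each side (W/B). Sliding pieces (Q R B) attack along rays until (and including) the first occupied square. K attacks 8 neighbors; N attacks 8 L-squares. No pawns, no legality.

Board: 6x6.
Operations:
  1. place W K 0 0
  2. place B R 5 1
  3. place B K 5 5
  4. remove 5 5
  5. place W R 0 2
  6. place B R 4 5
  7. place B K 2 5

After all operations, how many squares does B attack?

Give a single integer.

Op 1: place WK@(0,0)
Op 2: place BR@(5,1)
Op 3: place BK@(5,5)
Op 4: remove (5,5)
Op 5: place WR@(0,2)
Op 6: place BR@(4,5)
Op 7: place BK@(2,5)
Per-piece attacks for B:
  BK@(2,5): attacks (2,4) (3,5) (1,5) (3,4) (1,4)
  BR@(4,5): attacks (4,4) (4,3) (4,2) (4,1) (4,0) (5,5) (3,5) (2,5) [ray(-1,0) blocked at (2,5)]
  BR@(5,1): attacks (5,2) (5,3) (5,4) (5,5) (5,0) (4,1) (3,1) (2,1) (1,1) (0,1)
Union (20 distinct): (0,1) (1,1) (1,4) (1,5) (2,1) (2,4) (2,5) (3,1) (3,4) (3,5) (4,0) (4,1) (4,2) (4,3) (4,4) (5,0) (5,2) (5,3) (5,4) (5,5)

Answer: 20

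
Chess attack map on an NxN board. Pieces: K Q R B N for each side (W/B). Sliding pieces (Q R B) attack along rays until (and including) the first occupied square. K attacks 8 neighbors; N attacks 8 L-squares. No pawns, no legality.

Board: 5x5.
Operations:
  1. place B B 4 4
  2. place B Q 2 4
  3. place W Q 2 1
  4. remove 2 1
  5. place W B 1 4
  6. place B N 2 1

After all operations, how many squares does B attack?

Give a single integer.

Answer: 13

Derivation:
Op 1: place BB@(4,4)
Op 2: place BQ@(2,4)
Op 3: place WQ@(2,1)
Op 4: remove (2,1)
Op 5: place WB@(1,4)
Op 6: place BN@(2,1)
Per-piece attacks for B:
  BN@(2,1): attacks (3,3) (4,2) (1,3) (0,2) (4,0) (0,0)
  BQ@(2,4): attacks (2,3) (2,2) (2,1) (3,4) (4,4) (1,4) (3,3) (4,2) (1,3) (0,2) [ray(0,-1) blocked at (2,1); ray(1,0) blocked at (4,4); ray(-1,0) blocked at (1,4)]
  BB@(4,4): attacks (3,3) (2,2) (1,1) (0,0)
Union (13 distinct): (0,0) (0,2) (1,1) (1,3) (1,4) (2,1) (2,2) (2,3) (3,3) (3,4) (4,0) (4,2) (4,4)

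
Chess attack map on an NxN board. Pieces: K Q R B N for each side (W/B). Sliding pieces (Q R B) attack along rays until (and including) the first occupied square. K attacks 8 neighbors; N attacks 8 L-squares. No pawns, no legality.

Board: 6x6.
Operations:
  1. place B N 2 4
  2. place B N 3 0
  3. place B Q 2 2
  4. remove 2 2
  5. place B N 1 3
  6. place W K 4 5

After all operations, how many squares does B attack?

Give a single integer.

Answer: 14

Derivation:
Op 1: place BN@(2,4)
Op 2: place BN@(3,0)
Op 3: place BQ@(2,2)
Op 4: remove (2,2)
Op 5: place BN@(1,3)
Op 6: place WK@(4,5)
Per-piece attacks for B:
  BN@(1,3): attacks (2,5) (3,4) (0,5) (2,1) (3,2) (0,1)
  BN@(2,4): attacks (4,5) (0,5) (3,2) (4,3) (1,2) (0,3)
  BN@(3,0): attacks (4,2) (5,1) (2,2) (1,1)
Union (14 distinct): (0,1) (0,3) (0,5) (1,1) (1,2) (2,1) (2,2) (2,5) (3,2) (3,4) (4,2) (4,3) (4,5) (5,1)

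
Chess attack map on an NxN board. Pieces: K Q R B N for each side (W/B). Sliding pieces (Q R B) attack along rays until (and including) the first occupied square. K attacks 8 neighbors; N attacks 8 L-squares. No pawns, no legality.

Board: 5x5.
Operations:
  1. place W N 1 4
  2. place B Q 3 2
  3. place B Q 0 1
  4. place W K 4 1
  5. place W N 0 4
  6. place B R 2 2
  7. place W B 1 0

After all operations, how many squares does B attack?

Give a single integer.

Answer: 21

Derivation:
Op 1: place WN@(1,4)
Op 2: place BQ@(3,2)
Op 3: place BQ@(0,1)
Op 4: place WK@(4,1)
Op 5: place WN@(0,4)
Op 6: place BR@(2,2)
Op 7: place WB@(1,0)
Per-piece attacks for B:
  BQ@(0,1): attacks (0,2) (0,3) (0,4) (0,0) (1,1) (2,1) (3,1) (4,1) (1,2) (2,3) (3,4) (1,0) [ray(0,1) blocked at (0,4); ray(1,0) blocked at (4,1); ray(1,-1) blocked at (1,0)]
  BR@(2,2): attacks (2,3) (2,4) (2,1) (2,0) (3,2) (1,2) (0,2) [ray(1,0) blocked at (3,2)]
  BQ@(3,2): attacks (3,3) (3,4) (3,1) (3,0) (4,2) (2,2) (4,3) (4,1) (2,3) (1,4) (2,1) (1,0) [ray(-1,0) blocked at (2,2); ray(1,-1) blocked at (4,1); ray(-1,1) blocked at (1,4); ray(-1,-1) blocked at (1,0)]
Union (21 distinct): (0,0) (0,2) (0,3) (0,4) (1,0) (1,1) (1,2) (1,4) (2,0) (2,1) (2,2) (2,3) (2,4) (3,0) (3,1) (3,2) (3,3) (3,4) (4,1) (4,2) (4,3)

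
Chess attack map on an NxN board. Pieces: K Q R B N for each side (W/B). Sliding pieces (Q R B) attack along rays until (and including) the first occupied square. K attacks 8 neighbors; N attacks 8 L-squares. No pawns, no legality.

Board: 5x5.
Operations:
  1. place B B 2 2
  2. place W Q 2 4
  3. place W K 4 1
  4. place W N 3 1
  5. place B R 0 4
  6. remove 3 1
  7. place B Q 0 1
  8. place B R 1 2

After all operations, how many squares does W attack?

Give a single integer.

Op 1: place BB@(2,2)
Op 2: place WQ@(2,4)
Op 3: place WK@(4,1)
Op 4: place WN@(3,1)
Op 5: place BR@(0,4)
Op 6: remove (3,1)
Op 7: place BQ@(0,1)
Op 8: place BR@(1,2)
Per-piece attacks for W:
  WQ@(2,4): attacks (2,3) (2,2) (3,4) (4,4) (1,4) (0,4) (3,3) (4,2) (1,3) (0,2) [ray(0,-1) blocked at (2,2); ray(-1,0) blocked at (0,4)]
  WK@(4,1): attacks (4,2) (4,0) (3,1) (3,2) (3,0)
Union (14 distinct): (0,2) (0,4) (1,3) (1,4) (2,2) (2,3) (3,0) (3,1) (3,2) (3,3) (3,4) (4,0) (4,2) (4,4)

Answer: 14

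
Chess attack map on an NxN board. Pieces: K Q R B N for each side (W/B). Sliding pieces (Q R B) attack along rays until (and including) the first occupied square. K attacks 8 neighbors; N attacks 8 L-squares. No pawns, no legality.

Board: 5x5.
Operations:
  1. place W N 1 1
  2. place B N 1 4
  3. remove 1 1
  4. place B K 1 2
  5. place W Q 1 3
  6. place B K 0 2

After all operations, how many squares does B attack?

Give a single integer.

Op 1: place WN@(1,1)
Op 2: place BN@(1,4)
Op 3: remove (1,1)
Op 4: place BK@(1,2)
Op 5: place WQ@(1,3)
Op 6: place BK@(0,2)
Per-piece attacks for B:
  BK@(0,2): attacks (0,3) (0,1) (1,2) (1,3) (1,1)
  BK@(1,2): attacks (1,3) (1,1) (2,2) (0,2) (2,3) (2,1) (0,3) (0,1)
  BN@(1,4): attacks (2,2) (3,3) (0,2)
Union (10 distinct): (0,1) (0,2) (0,3) (1,1) (1,2) (1,3) (2,1) (2,2) (2,3) (3,3)

Answer: 10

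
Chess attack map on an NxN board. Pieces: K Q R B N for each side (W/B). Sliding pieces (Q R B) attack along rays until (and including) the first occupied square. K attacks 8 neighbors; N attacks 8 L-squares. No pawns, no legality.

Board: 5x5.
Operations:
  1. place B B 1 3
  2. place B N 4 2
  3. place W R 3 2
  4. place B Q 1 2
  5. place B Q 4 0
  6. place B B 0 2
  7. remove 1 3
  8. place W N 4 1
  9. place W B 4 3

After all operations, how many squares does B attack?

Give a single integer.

Answer: 19

Derivation:
Op 1: place BB@(1,3)
Op 2: place BN@(4,2)
Op 3: place WR@(3,2)
Op 4: place BQ@(1,2)
Op 5: place BQ@(4,0)
Op 6: place BB@(0,2)
Op 7: remove (1,3)
Op 8: place WN@(4,1)
Op 9: place WB@(4,3)
Per-piece attacks for B:
  BB@(0,2): attacks (1,3) (2,4) (1,1) (2,0)
  BQ@(1,2): attacks (1,3) (1,4) (1,1) (1,0) (2,2) (3,2) (0,2) (2,3) (3,4) (2,1) (3,0) (0,3) (0,1) [ray(1,0) blocked at (3,2); ray(-1,0) blocked at (0,2)]
  BQ@(4,0): attacks (4,1) (3,0) (2,0) (1,0) (0,0) (3,1) (2,2) (1,3) (0,4) [ray(0,1) blocked at (4,1)]
  BN@(4,2): attacks (3,4) (2,3) (3,0) (2,1)
Union (19 distinct): (0,0) (0,1) (0,2) (0,3) (0,4) (1,0) (1,1) (1,3) (1,4) (2,0) (2,1) (2,2) (2,3) (2,4) (3,0) (3,1) (3,2) (3,4) (4,1)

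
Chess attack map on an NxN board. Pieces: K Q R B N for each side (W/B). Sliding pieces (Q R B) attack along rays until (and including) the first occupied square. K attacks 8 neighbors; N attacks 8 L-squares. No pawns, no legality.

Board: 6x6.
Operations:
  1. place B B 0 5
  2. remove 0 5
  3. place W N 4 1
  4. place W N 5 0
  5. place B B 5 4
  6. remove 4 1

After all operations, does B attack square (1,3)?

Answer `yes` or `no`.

Answer: no

Derivation:
Op 1: place BB@(0,5)
Op 2: remove (0,5)
Op 3: place WN@(4,1)
Op 4: place WN@(5,0)
Op 5: place BB@(5,4)
Op 6: remove (4,1)
Per-piece attacks for B:
  BB@(5,4): attacks (4,5) (4,3) (3,2) (2,1) (1,0)
B attacks (1,3): no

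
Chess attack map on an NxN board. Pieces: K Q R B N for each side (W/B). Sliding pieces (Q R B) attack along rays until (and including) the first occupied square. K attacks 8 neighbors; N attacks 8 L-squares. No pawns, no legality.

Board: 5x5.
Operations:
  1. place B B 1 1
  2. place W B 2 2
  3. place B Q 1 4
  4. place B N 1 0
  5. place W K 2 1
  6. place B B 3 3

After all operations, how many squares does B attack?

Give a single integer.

Op 1: place BB@(1,1)
Op 2: place WB@(2,2)
Op 3: place BQ@(1,4)
Op 4: place BN@(1,0)
Op 5: place WK@(2,1)
Op 6: place BB@(3,3)
Per-piece attacks for B:
  BN@(1,0): attacks (2,2) (3,1) (0,2)
  BB@(1,1): attacks (2,2) (2,0) (0,2) (0,0) [ray(1,1) blocked at (2,2)]
  BQ@(1,4): attacks (1,3) (1,2) (1,1) (2,4) (3,4) (4,4) (0,4) (2,3) (3,2) (4,1) (0,3) [ray(0,-1) blocked at (1,1)]
  BB@(3,3): attacks (4,4) (4,2) (2,4) (2,2) [ray(-1,-1) blocked at (2,2)]
Union (17 distinct): (0,0) (0,2) (0,3) (0,4) (1,1) (1,2) (1,3) (2,0) (2,2) (2,3) (2,4) (3,1) (3,2) (3,4) (4,1) (4,2) (4,4)

Answer: 17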